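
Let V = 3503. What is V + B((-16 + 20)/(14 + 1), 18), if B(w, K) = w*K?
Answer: 17539/5 ≈ 3507.8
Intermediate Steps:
B(w, K) = K*w
V + B((-16 + 20)/(14 + 1), 18) = 3503 + 18*((-16 + 20)/(14 + 1)) = 3503 + 18*(4/15) = 3503 + 24/5 = 17539/5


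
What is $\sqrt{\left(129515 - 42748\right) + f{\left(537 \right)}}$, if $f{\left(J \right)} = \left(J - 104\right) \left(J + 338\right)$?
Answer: $3 \sqrt{51738} \approx 682.38$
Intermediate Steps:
$f{\left(J \right)} = \left(-104 + J\right) \left(338 + J\right)$
$\sqrt{\left(129515 - 42748\right) + f{\left(537 \right)}} = \sqrt{\left(129515 - 42748\right) + \left(-35152 + 537^{2} + 234 \cdot 537\right)} = \sqrt{\left(129515 - 42748\right) + \left(-35152 + 288369 + 125658\right)} = \sqrt{86767 + 378875} = \sqrt{465642} = 3 \sqrt{51738}$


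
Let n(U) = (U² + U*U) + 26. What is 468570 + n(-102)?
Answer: 489404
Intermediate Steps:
n(U) = 26 + 2*U² (n(U) = (U² + U²) + 26 = 2*U² + 26 = 26 + 2*U²)
468570 + n(-102) = 468570 + (26 + 2*(-102)²) = 468570 + (26 + 2*10404) = 468570 + (26 + 20808) = 468570 + 20834 = 489404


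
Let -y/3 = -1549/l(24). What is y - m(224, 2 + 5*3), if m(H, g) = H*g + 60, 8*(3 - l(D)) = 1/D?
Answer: -1331876/575 ≈ -2316.3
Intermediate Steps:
l(D) = 3 - 1/(8*D)
m(H, g) = 60 + H*g
y = 892224/575 (y = -(-4647)/(3 - ⅛/24) = -(-4647)/(3 - ⅛*1/24) = -(-4647)/(3 - 1/192) = -(-4647)/575/192 = -(-4647)*192/575 = -3*(-297408/575) = 892224/575 ≈ 1551.7)
y - m(224, 2 + 5*3) = 892224/575 - (60 + 224*(2 + 5*3)) = 892224/575 - (60 + 224*(2 + 15)) = 892224/575 - (60 + 224*17) = 892224/575 - (60 + 3808) = 892224/575 - 1*3868 = 892224/575 - 3868 = -1331876/575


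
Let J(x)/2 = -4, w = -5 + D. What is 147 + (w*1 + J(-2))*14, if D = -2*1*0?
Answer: -35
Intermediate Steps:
D = 0 (D = -2*0 = 0)
w = -5 (w = -5 + 0 = -5)
J(x) = -8 (J(x) = 2*(-4) = -8)
147 + (w*1 + J(-2))*14 = 147 + (-5*1 - 8)*14 = 147 + (-5 - 8)*14 = 147 - 13*14 = 147 - 182 = -35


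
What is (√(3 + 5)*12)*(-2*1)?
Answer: -48*√2 ≈ -67.882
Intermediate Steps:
(√(3 + 5)*12)*(-2*1) = (√8*12)*(-2) = ((2*√2)*12)*(-2) = (24*√2)*(-2) = -48*√2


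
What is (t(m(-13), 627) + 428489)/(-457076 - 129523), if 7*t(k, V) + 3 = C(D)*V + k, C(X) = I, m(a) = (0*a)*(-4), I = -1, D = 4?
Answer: -428399/586599 ≈ -0.73031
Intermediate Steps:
m(a) = 0 (m(a) = 0*(-4) = 0)
C(X) = -1
t(k, V) = -3/7 - V/7 + k/7 (t(k, V) = -3/7 + (-V + k)/7 = -3/7 + (k - V)/7 = -3/7 + (-V/7 + k/7) = -3/7 - V/7 + k/7)
(t(m(-13), 627) + 428489)/(-457076 - 129523) = ((-3/7 - ⅐*627 + (⅐)*0) + 428489)/(-457076 - 129523) = ((-3/7 - 627/7 + 0) + 428489)/(-586599) = (-90 + 428489)*(-1/586599) = 428399*(-1/586599) = -428399/586599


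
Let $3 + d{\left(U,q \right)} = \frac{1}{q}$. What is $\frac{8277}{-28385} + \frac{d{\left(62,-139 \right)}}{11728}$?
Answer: $- \frac{6752482057}{23136499960} \approx -0.29185$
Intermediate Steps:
$d{\left(U,q \right)} = -3 + \frac{1}{q}$
$\frac{8277}{-28385} + \frac{d{\left(62,-139 \right)}}{11728} = \frac{8277}{-28385} + \frac{-3 + \frac{1}{-139}}{11728} = 8277 \left(- \frac{1}{28385}\right) + \left(-3 - \frac{1}{139}\right) \frac{1}{11728} = - \frac{8277}{28385} - \frac{209}{815096} = - \frac{6752482057}{23136499960}$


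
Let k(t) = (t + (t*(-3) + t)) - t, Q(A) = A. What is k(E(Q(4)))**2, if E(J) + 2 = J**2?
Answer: 784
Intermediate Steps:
E(J) = -2 + J**2
k(t) = -2*t (k(t) = (t + (-3*t + t)) - t = (t - 2*t) - t = -t - t = -2*t)
k(E(Q(4)))**2 = (-2*(-2 + 4**2))**2 = (-2*(-2 + 16))**2 = (-2*14)**2 = (-28)**2 = 784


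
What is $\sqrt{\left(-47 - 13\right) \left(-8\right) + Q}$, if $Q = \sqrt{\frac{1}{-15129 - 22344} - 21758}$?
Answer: $\frac{\sqrt{674028349920 + 37473 i \sqrt{30553143449055}}}{37473} \approx 22.16 + 3.3282 i$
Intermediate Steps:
$Q = \frac{i \sqrt{30553143449055}}{37473}$ ($Q = \sqrt{\frac{1}{-37473} - 21758} = \sqrt{- \frac{1}{37473} - 21758} = \sqrt{- \frac{815337535}{37473}} = \frac{i \sqrt{30553143449055}}{37473} \approx 147.51 i$)
$\sqrt{\left(-47 - 13\right) \left(-8\right) + Q} = \sqrt{\left(-47 - 13\right) \left(-8\right) + \frac{i \sqrt{30553143449055}}{37473}} = \sqrt{\left(-60\right) \left(-8\right) + \frac{i \sqrt{30553143449055}}{37473}} = \sqrt{480 + \frac{i \sqrt{30553143449055}}{37473}}$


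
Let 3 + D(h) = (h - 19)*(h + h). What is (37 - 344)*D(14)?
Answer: 43901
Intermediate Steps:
D(h) = -3 + 2*h*(-19 + h) (D(h) = -3 + (h - 19)*(h + h) = -3 + (-19 + h)*(2*h) = -3 + 2*h*(-19 + h))
(37 - 344)*D(14) = (37 - 344)*(-3 - 38*14 + 2*14²) = -307*(-3 - 532 + 2*196) = -307*(-3 - 532 + 392) = -307*(-143) = 43901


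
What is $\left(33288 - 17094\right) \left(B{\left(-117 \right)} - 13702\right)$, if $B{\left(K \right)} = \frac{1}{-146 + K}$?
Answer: $- \frac{58357135638}{263} \approx -2.2189 \cdot 10^{8}$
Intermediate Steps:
$\left(33288 - 17094\right) \left(B{\left(-117 \right)} - 13702\right) = \left(33288 - 17094\right) \left(\frac{1}{-146 - 117} - 13702\right) = 16194 \left(\frac{1}{-263} - 13702\right) = 16194 \left(- \frac{1}{263} - 13702\right) = 16194 \left(- \frac{3603627}{263}\right) = - \frac{58357135638}{263}$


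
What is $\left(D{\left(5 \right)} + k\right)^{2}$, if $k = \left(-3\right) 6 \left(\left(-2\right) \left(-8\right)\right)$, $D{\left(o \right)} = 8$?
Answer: $78400$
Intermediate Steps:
$k = -288$ ($k = \left(-18\right) 16 = -288$)
$\left(D{\left(5 \right)} + k\right)^{2} = \left(8 - 288\right)^{2} = \left(-280\right)^{2} = 78400$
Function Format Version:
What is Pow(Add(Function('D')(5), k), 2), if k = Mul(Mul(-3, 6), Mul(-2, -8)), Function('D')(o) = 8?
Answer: 78400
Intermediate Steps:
k = -288 (k = Mul(-18, 16) = -288)
Pow(Add(Function('D')(5), k), 2) = Pow(Add(8, -288), 2) = Pow(-280, 2) = 78400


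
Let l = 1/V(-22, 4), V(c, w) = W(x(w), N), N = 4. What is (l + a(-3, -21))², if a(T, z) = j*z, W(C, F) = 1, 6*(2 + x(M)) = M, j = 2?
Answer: 1681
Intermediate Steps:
x(M) = -2 + M/6
V(c, w) = 1
a(T, z) = 2*z
l = 1 (l = 1/1 = 1)
(l + a(-3, -21))² = (1 + 2*(-21))² = (1 - 42)² = (-41)² = 1681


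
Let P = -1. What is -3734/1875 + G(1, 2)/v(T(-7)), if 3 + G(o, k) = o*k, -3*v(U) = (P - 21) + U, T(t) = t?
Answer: -113911/54375 ≈ -2.0949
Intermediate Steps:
v(U) = 22/3 - U/3 (v(U) = -((-1 - 21) + U)/3 = -(-22 + U)/3 = 22/3 - U/3)
G(o, k) = -3 + k*o (G(o, k) = -3 + o*k = -3 + k*o)
-3734/1875 + G(1, 2)/v(T(-7)) = -3734/1875 + (-3 + 2*1)/(22/3 - ⅓*(-7)) = -3734*1/1875 + (-3 + 2)/(22/3 + 7/3) = -3734/1875 - 1/29/3 = -3734/1875 - 1*3/29 = -3734/1875 - 3/29 = -113911/54375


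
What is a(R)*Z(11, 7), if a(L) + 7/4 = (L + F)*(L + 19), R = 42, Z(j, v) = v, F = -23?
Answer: 32403/4 ≈ 8100.8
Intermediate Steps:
a(L) = -7/4 + (-23 + L)*(19 + L) (a(L) = -7/4 + (L - 23)*(L + 19) = -7/4 + (-23 + L)*(19 + L))
a(R)*Z(11, 7) = (-1755/4 + 42² - 4*42)*7 = (-1755/4 + 1764 - 168)*7 = (4629/4)*7 = 32403/4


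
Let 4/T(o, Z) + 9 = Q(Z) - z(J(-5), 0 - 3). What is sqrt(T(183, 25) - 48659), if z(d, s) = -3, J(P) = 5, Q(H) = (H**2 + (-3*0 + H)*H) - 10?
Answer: 31*I*sqrt(19275697)/617 ≈ 220.59*I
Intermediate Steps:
Q(H) = -10 + 2*H**2 (Q(H) = (H**2 + (0 + H)*H) - 10 = (H**2 + H*H) - 10 = (H**2 + H**2) - 10 = 2*H**2 - 10 = -10 + 2*H**2)
T(o, Z) = 4/(-16 + 2*Z**2) (T(o, Z) = 4/(-9 + ((-10 + 2*Z**2) - 1*(-3))) = 4/(-9 + ((-10 + 2*Z**2) + 3)) = 4/(-9 + (-7 + 2*Z**2)) = 4/(-16 + 2*Z**2))
sqrt(T(183, 25) - 48659) = sqrt(2/(-8 + 25**2) - 48659) = sqrt(2/(-8 + 625) - 48659) = sqrt(2/617 - 48659) = sqrt(-30022601/617) = 31*I*sqrt(19275697)/617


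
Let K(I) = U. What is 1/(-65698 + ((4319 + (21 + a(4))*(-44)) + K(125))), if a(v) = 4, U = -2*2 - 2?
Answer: -1/62485 ≈ -1.6004e-5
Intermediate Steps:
U = -6 (U = -4 - 2 = -6)
K(I) = -6
1/(-65698 + ((4319 + (21 + a(4))*(-44)) + K(125))) = 1/(-65698 + ((4319 + (21 + 4)*(-44)) - 6)) = 1/(-65698 + ((4319 + 25*(-44)) - 6)) = 1/(-65698 + ((4319 - 1100) - 6)) = 1/(-65698 + (3219 - 6)) = 1/(-65698 + 3213) = 1/(-62485) = -1/62485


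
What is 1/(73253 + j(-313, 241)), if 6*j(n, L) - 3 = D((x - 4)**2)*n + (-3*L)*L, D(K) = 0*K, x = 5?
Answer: 1/44213 ≈ 2.2618e-5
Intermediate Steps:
D(K) = 0
j(n, L) = 1/2 - L**2/2 (j(n, L) = 1/2 + (0*n + (-3*L)*L)/6 = 1/2 + (0 - 3*L**2)/6 = 1/2 + (-3*L**2)/6 = 1/2 - L**2/2)
1/(73253 + j(-313, 241)) = 1/(73253 + (1/2 - 1/2*241**2)) = 1/(73253 + (1/2 - 1/2*58081)) = 1/(73253 + (1/2 - 58081/2)) = 1/(73253 - 29040) = 1/44213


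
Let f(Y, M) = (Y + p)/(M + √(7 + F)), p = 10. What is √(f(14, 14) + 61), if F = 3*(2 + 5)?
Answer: √(439 + 61*√7)/√(7 + √7) ≈ 7.8895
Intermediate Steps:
F = 21 (F = 3*7 = 21)
f(Y, M) = (10 + Y)/(M + 2*√7) (f(Y, M) = (Y + 10)/(M + √(7 + 21)) = (10 + Y)/(M + √28) = (10 + Y)/(M + 2*√7))
√(f(14, 14) + 61) = √((10 + 14)/(14 + 2*√7) + 61) = √(24/(14 + 2*√7) + 61) = √(61 + 24/(14 + 2*√7))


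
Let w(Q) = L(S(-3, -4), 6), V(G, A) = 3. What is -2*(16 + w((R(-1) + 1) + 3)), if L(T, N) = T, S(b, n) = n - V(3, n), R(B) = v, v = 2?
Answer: -18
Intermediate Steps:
R(B) = 2
S(b, n) = -3 + n (S(b, n) = n - 1*3 = n - 3 = -3 + n)
w(Q) = -7 (w(Q) = -3 - 4 = -7)
-2*(16 + w((R(-1) + 1) + 3)) = -2*(16 - 7) = -2*9 = -18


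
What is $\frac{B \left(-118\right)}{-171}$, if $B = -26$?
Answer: $- \frac{3068}{171} \approx -17.942$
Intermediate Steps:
$\frac{B \left(-118\right)}{-171} = \frac{\left(-26\right) \left(-118\right)}{-171} = 3068 \left(- \frac{1}{171}\right) = - \frac{3068}{171}$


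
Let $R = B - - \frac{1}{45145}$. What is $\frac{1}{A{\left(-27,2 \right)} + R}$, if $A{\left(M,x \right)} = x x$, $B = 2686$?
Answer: $\frac{45145}{121440051} \approx 0.00037175$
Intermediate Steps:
$A{\left(M,x \right)} = x^{2}$
$R = \frac{121259471}{45145}$ ($R = 2686 - - \frac{1}{45145} = 2686 + \frac{1}{45145} = \frac{121259471}{45145} \approx 2686.0$)
$\frac{1}{A{\left(-27,2 \right)} + R} = \frac{1}{2^{2} + \frac{121259471}{45145}} = \frac{1}{4 + \frac{121259471}{45145}} = \frac{1}{\frac{121440051}{45145}} = \frac{45145}{121440051}$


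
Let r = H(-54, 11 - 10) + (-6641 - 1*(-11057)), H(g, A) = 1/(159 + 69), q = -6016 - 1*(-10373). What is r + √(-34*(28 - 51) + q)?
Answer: 1006849/228 + 3*√571 ≈ 4487.7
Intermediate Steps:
q = 4357 (q = -6016 + 10373 = 4357)
H(g, A) = 1/228
r = 1006849/228 (r = 1/228 + (-6641 - 1*(-11057)) = 1/228 + (-6641 + 11057) = 1/228 + 4416 = 1006849/228 ≈ 4416.0)
r + √(-34*(28 - 51) + q) = 1006849/228 + √(-34*(28 - 51) + 4357) = 1006849/228 + √(-34*(-23) + 4357) = 1006849/228 + √(782 + 4357) = 1006849/228 + √5139 = 1006849/228 + 3*√571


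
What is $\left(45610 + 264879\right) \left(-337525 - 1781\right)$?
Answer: $-105350780634$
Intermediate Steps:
$\left(45610 + 264879\right) \left(-337525 - 1781\right) = 310489 \left(-339306\right) = -105350780634$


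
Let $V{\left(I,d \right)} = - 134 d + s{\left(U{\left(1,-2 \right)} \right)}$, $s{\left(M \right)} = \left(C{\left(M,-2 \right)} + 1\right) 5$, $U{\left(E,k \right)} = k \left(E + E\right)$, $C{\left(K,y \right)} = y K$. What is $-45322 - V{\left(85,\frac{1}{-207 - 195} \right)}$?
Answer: $- \frac{136102}{3} \approx -45367.0$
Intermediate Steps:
$C{\left(K,y \right)} = K y$
$U{\left(E,k \right)} = 2 E k$ ($U{\left(E,k \right)} = k 2 E = 2 E k$)
$s{\left(M \right)} = 5 - 10 M$ ($s{\left(M \right)} = \left(M \left(-2\right) + 1\right) 5 = \left(- 2 M + 1\right) 5 = \left(1 - 2 M\right) 5 = 5 - 10 M$)
$V{\left(I,d \right)} = 45 - 134 d$ ($V{\left(I,d \right)} = - 134 d - \left(-5 + 10 \cdot 2 \cdot 1 \left(-2\right)\right) = - 134 d + \left(5 - -40\right) = - 134 d + \left(5 + 40\right) = - 134 d + 45 = 45 - 134 d$)
$-45322 - V{\left(85,\frac{1}{-207 - 195} \right)} = -45322 - \left(45 - \frac{134}{-207 - 195}\right) = -45322 - \left(45 - \frac{134}{-402}\right) = -45322 - \left(45 - - \frac{1}{3}\right) = -45322 - \left(45 + \frac{1}{3}\right) = -45322 - \frac{136}{3} = - \frac{136102}{3}$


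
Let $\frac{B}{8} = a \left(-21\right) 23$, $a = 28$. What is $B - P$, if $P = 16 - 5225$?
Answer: $-102983$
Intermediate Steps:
$P = -5209$ ($P = 16 - 5225 = -5209$)
$B = -108192$ ($B = 8 \cdot 28 \left(-21\right) 23 = 8 \left(\left(-588\right) 23\right) = 8 \left(-13524\right) = -108192$)
$B - P = -108192 - -5209 = -108192 + 5209 = -102983$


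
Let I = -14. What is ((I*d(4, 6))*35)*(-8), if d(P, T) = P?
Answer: 15680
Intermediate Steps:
((I*d(4, 6))*35)*(-8) = (-14*4*35)*(-8) = -56*35*(-8) = -1960*(-8) = 15680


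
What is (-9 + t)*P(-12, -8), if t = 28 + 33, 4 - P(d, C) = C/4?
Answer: 312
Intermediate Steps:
P(d, C) = 4 - C/4
t = 61
(-9 + t)*P(-12, -8) = (-9 + 61)*(4 - ¼*(-8)) = 52*(4 + 2) = 52*6 = 312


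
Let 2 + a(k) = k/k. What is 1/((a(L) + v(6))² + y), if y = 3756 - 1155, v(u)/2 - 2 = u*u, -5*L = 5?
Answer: 1/8226 ≈ 0.00012157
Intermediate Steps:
L = -1 (L = -⅕*5 = -1)
v(u) = 4 + 2*u² (v(u) = 4 + 2*(u*u) = 4 + 2*u²)
a(k) = -1 (a(k) = -2 + k/k = -2 + 1 = -1)
y = 2601
1/((a(L) + v(6))² + y) = 1/((-1 + (4 + 2*6²))² + 2601) = 1/((-1 + (4 + 2*36))² + 2601) = 1/((-1 + (4 + 72))² + 2601) = 1/((-1 + 76)² + 2601) = 1/(75² + 2601) = 1/(5625 + 2601) = 1/8226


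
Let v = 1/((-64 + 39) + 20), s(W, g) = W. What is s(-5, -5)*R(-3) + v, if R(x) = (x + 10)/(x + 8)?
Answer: -36/5 ≈ -7.2000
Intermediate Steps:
R(x) = (10 + x)/(8 + x)
v = -⅕ (v = 1/(-25 + 20) = 1/(-5) = -⅕ ≈ -0.20000)
s(-5, -5)*R(-3) + v = -5*(10 - 3)/(8 - 3) - ⅕ = -5*7/5 - ⅕ = -7 - ⅕ = -36/5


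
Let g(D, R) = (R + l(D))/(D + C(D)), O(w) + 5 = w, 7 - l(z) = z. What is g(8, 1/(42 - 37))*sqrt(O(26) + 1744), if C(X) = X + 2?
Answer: -2*sqrt(1765)/45 ≈ -1.8672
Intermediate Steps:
l(z) = 7 - z
C(X) = 2 + X
O(w) = -5 + w
g(D, R) = (7 + R - D)/(2 + 2*D) (g(D, R) = (R + (7 - D))/(D + (2 + D)) = (7 + R - D)/(2 + 2*D))
g(8, 1/(42 - 37))*sqrt(O(26) + 1744) = ((7 + 1/(42 - 37) - 1*8)/(2*(1 + 8)))*sqrt((-5 + 26) + 1744) = ((1/2)*(7 + 1/5 - 8)/9)*sqrt(21 + 1744) = ((1/2)*(1/9)*(7 + 1/5 - 8))*sqrt(1765) = ((1/2)*(1/9)*(-4/5))*sqrt(1765) = -2*sqrt(1765)/45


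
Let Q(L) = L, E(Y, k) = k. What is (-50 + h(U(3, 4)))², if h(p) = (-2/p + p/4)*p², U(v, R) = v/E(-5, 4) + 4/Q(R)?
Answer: 178302609/65536 ≈ 2720.7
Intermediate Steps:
U(v, R) = 4/R + v/4 (U(v, R) = v/4 + 4/R = 4/R + v/4)
h(p) = p²*(-2/p + p/4) (h(p) = (-2/p + p*(¼))*p² = (-2/p + p/4)*p² = p²*(-2/p + p/4))
(-50 + h(U(3, 4)))² = (-50 + (4/4 + (¼)*3)*(-8 + (4/4 + (¼)*3)²)/4)² = (-50 + (4*(¼) + ¾)*(-8 + (4*(¼) + ¾)²)/4)² = (-50 + (1 + ¾)*(-8 + (1 + ¾)²)/4)² = (-50 + (¼)*(7/4)*(-8 + (7/4)²))² = (-50 + (¼)*(7/4)*(-8 + 49/16))² = (-50 + (¼)*(7/4)*(-79/16))² = (-50 - 553/256)² = (-13353/256)² = 178302609/65536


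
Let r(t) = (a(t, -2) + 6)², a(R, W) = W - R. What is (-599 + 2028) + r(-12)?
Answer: 1685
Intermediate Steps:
r(t) = (4 - t)² (r(t) = ((-2 - t) + 6)² = (4 - t)²)
(-599 + 2028) + r(-12) = (-599 + 2028) + (-4 - 12)² = 1429 + (-16)² = 1429 + 256 = 1685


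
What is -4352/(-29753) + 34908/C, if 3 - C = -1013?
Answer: 260759839/7557262 ≈ 34.505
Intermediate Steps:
C = 1016 (C = 3 - 1*(-1013) = 3 + 1013 = 1016)
-4352/(-29753) + 34908/C = -4352/(-29753) + 34908/1016 = -4352*(-1/29753) + 34908*(1/1016) = 4352/29753 + 8727/254 = 260759839/7557262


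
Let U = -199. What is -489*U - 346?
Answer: 96965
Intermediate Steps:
-489*U - 346 = -489*(-199) - 346 = 97311 - 346 = 96965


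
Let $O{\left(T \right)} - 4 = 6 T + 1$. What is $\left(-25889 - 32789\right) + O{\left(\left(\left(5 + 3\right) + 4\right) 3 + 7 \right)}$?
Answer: $-58415$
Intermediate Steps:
$O{\left(T \right)} = 5 + 6 T$ ($O{\left(T \right)} = 4 + \left(6 T + 1\right) = 4 + \left(1 + 6 T\right) = 5 + 6 T$)
$\left(-25889 - 32789\right) + O{\left(\left(\left(5 + 3\right) + 4\right) 3 + 7 \right)} = \left(-25889 - 32789\right) + \left(5 + 6 \left(\left(\left(5 + 3\right) + 4\right) 3 + 7\right)\right) = -58678 + \left(5 + 6 \left(\left(8 + 4\right) 3 + 7\right)\right) = -58678 + \left(5 + 6 \left(12 \cdot 3 + 7\right)\right) = -58678 + \left(5 + 6 \left(36 + 7\right)\right) = -58678 + \left(5 + 6 \cdot 43\right) = -58678 + \left(5 + 258\right) = -58678 + 263 = -58415$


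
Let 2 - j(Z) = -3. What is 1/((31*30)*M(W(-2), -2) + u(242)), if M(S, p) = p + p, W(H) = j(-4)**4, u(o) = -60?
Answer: -1/3780 ≈ -0.00026455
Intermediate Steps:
j(Z) = 5 (j(Z) = 2 - 1*(-3) = 2 + 3 = 5)
W(H) = 625 (W(H) = 5**4 = 625)
M(S, p) = 2*p
1/((31*30)*M(W(-2), -2) + u(242)) = 1/((31*30)*(2*(-2)) - 60) = 1/(930*(-4) - 60) = 1/(-3720 - 60) = 1/(-3780) = -1/3780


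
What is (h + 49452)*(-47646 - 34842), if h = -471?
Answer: -4040344728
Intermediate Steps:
(h + 49452)*(-47646 - 34842) = (-471 + 49452)*(-47646 - 34842) = 48981*(-82488) = -4040344728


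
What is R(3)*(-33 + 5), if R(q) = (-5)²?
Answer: -700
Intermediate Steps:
R(q) = 25
R(3)*(-33 + 5) = 25*(-33 + 5) = 25*(-28) = -700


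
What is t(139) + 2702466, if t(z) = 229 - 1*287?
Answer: 2702408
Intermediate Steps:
t(z) = -58 (t(z) = 229 - 287 = -58)
t(139) + 2702466 = -58 + 2702466 = 2702408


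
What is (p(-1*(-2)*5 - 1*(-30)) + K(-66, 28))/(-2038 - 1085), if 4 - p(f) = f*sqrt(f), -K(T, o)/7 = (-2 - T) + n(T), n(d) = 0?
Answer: 148/1041 + 80*sqrt(10)/3123 ≈ 0.22318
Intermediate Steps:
K(T, o) = 14 + 7*T (K(T, o) = -7*((-2 - T) + 0) = -7*(-2 - T) = 14 + 7*T)
p(f) = 4 - f**(3/2) (p(f) = 4 - f*sqrt(f) = 4 - f**(3/2))
(p(-1*(-2)*5 - 1*(-30)) + K(-66, 28))/(-2038 - 1085) = ((4 - (-1*(-2)*5 - 1*(-30))**(3/2)) + (14 + 7*(-66)))/(-2038 - 1085) = ((4 - (2*5 + 30)**(3/2)) + (14 - 462))/(-3123) = ((4 - (10 + 30)**(3/2)) - 448)*(-1/3123) = ((4 - 40**(3/2)) - 448)*(-1/3123) = ((4 - 80*sqrt(10)) - 448)*(-1/3123) = (-444 - 80*sqrt(10))*(-1/3123) = 148/1041 + 80*sqrt(10)/3123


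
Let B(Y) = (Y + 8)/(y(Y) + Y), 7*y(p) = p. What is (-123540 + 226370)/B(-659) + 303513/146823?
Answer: 3790334887201/31860591 ≈ 1.1897e+5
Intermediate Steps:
y(p) = p/7
B(Y) = 7*(8 + Y)/(8*Y) (B(Y) = (Y + 8)/(Y/7 + Y) = (8 + Y)/((8*Y/7)) = (8 + Y)*(7/(8*Y)) = 7*(8 + Y)/(8*Y))
(-123540 + 226370)/B(-659) + 303513/146823 = (-123540 + 226370)/(7/8 + 7/(-659)) + 303513/146823 = 102830/(7/8 + 7*(-1/659)) + 303513*(1/146823) = 102830/(7/8 - 7/659) + 101171/48941 = 102830/(4557/5272) + 101171/48941 = 102830*(5272/4557) + 101171/48941 = 77445680/651 + 101171/48941 = 3790334887201/31860591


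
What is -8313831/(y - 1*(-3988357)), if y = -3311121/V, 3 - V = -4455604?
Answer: -37043163600417/17770548056578 ≈ -2.0845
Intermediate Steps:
V = 4455607 (V = 3 - 1*(-4455604) = 3 + 4455604 = 4455607)
y = -3311121/4455607 ≈ -0.74314
-8313831/(y - 1*(-3988357)) = -8313831/(-3311121/4455607 - 1*(-3988357)) = -8313831/(-3311121/4455607 + 3988357) = -8313831/17770548056578/4455607 = -8313831*4455607/17770548056578 = -37043163600417/17770548056578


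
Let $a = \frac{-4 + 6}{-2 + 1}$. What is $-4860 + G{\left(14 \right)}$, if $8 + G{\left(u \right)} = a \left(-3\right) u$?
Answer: $-4784$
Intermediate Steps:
$a = -2$ ($a = \frac{2}{-1} = 2 \left(-1\right) = -2$)
$G{\left(u \right)} = -8 + 6 u$ ($G{\left(u \right)} = -8 + \left(-2\right) \left(-3\right) u = -8 + 6 u$)
$-4860 + G{\left(14 \right)} = -4860 + \left(-8 + 6 \cdot 14\right) = -4860 + \left(-8 + 84\right) = -4860 + 76 = -4784$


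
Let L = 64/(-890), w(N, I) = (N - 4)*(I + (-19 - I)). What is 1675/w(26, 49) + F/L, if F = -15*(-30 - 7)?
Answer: -51644575/6688 ≈ -7722.0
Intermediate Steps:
F = 555 (F = -15*(-37) = 555)
w(N, I) = 76 - 19*N (w(N, I) = (-4 + N)*(-19) = 76 - 19*N)
L = -32/445 (L = 64*(-1/890) = -32/445 ≈ -0.071910)
1675/w(26, 49) + F/L = 1675/(76 - 19*26) + 555/(-32/445) = 1675/(76 - 494) + 555*(-445/32) = 1675/(-418) - 246975/32 = 1675*(-1/418) - 246975/32 = -1675/418 - 246975/32 = -51644575/6688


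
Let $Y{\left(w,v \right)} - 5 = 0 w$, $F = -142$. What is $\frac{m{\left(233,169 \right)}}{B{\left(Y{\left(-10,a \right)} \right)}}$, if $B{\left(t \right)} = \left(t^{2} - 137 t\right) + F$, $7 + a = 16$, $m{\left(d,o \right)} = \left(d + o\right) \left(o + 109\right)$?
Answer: $- \frac{55878}{401} \approx -139.35$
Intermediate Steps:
$m{\left(d,o \right)} = \left(109 + o\right) \left(d + o\right)$ ($m{\left(d,o \right)} = \left(d + o\right) \left(109 + o\right) = \left(109 + o\right) \left(d + o\right)$)
$a = 9$ ($a = -7 + 16 = 9$)
$Y{\left(w,v \right)} = 5$ ($Y{\left(w,v \right)} = 5 + 0 w = 5 + 0 = 5$)
$B{\left(t \right)} = -142 + t^{2} - 137 t$ ($B{\left(t \right)} = \left(t^{2} - 137 t\right) - 142 = -142 + t^{2} - 137 t$)
$\frac{m{\left(233,169 \right)}}{B{\left(Y{\left(-10,a \right)} \right)}} = \frac{169^{2} + 109 \cdot 233 + 109 \cdot 169 + 233 \cdot 169}{-142 + 5^{2} - 685} = \frac{28561 + 25397 + 18421 + 39377}{-142 + 25 - 685} = \frac{111756}{-802} = 111756 \left(- \frac{1}{802}\right) = - \frac{55878}{401}$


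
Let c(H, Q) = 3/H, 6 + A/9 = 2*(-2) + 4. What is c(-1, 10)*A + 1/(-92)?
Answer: 14903/92 ≈ 161.99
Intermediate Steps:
A = -54 (A = -54 + 9*(2*(-2) + 4) = -54 + 9*(-4 + 4) = -54 + 9*0 = -54 + 0 = -54)
c(H, Q) = 3/H
c(-1, 10)*A + 1/(-92) = (3/(-1))*(-54) + 1/(-92) = (3*(-1))*(-54) - 1/92 = -3*(-54) - 1/92 = 162 - 1/92 = 14903/92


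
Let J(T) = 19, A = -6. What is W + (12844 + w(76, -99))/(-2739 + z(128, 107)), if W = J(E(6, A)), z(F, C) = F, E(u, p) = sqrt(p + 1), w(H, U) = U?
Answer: 36864/2611 ≈ 14.119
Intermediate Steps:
E(u, p) = sqrt(1 + p)
W = 19
W + (12844 + w(76, -99))/(-2739 + z(128, 107)) = 19 + (12844 - 99)/(-2739 + 128) = 19 + 12745/(-2611) = 19 + 12745*(-1/2611) = 19 - 12745/2611 = 36864/2611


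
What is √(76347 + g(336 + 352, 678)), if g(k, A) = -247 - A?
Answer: √75422 ≈ 274.63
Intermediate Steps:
√(76347 + g(336 + 352, 678)) = √(76347 + (-247 - 1*678)) = √(76347 + (-247 - 678)) = √(76347 - 925) = √75422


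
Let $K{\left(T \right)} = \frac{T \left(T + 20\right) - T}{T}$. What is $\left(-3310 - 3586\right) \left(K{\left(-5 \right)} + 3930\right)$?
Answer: $-27197824$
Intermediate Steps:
$K{\left(T \right)} = \frac{- T + T \left(20 + T\right)}{T}$ ($K{\left(T \right)} = \frac{T \left(20 + T\right) - T}{T} = \frac{- T + T \left(20 + T\right)}{T}$)
$\left(-3310 - 3586\right) \left(K{\left(-5 \right)} + 3930\right) = \left(-3310 - 3586\right) \left(\left(19 - 5\right) + 3930\right) = - 6896 \left(14 + 3930\right) = \left(-6896\right) 3944 = -27197824$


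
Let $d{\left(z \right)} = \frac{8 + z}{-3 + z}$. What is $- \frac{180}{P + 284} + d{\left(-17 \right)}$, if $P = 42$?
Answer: $- \frac{333}{3260} \approx -0.10215$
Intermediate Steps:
$d{\left(z \right)} = \frac{8 + z}{-3 + z}$
$- \frac{180}{P + 284} + d{\left(-17 \right)} = - \frac{180}{42 + 284} + \frac{8 - 17}{-3 - 17} = - \frac{180}{326} + \frac{1}{-20} \left(-9\right) = \left(-180\right) \frac{1}{326} - - \frac{9}{20} = - \frac{90}{163} + \frac{9}{20} = - \frac{333}{3260}$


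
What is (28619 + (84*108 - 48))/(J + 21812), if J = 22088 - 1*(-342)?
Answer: 37643/44242 ≈ 0.85084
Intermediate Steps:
J = 22430 (J = 22088 + 342 = 22430)
(28619 + (84*108 - 48))/(J + 21812) = (28619 + (84*108 - 48))/(22430 + 21812) = (28619 + (9072 - 48))/44242 = (28619 + 9024)*(1/44242) = 37643*(1/44242) = 37643/44242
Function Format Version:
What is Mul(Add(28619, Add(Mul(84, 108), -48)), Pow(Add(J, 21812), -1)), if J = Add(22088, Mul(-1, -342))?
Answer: Rational(37643, 44242) ≈ 0.85084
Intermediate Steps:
J = 22430 (J = Add(22088, 342) = 22430)
Mul(Add(28619, Add(Mul(84, 108), -48)), Pow(Add(J, 21812), -1)) = Mul(Add(28619, Add(Mul(84, 108), -48)), Pow(Add(22430, 21812), -1)) = Mul(Add(28619, Add(9072, -48)), Pow(44242, -1)) = Mul(Add(28619, 9024), Rational(1, 44242)) = Mul(37643, Rational(1, 44242)) = Rational(37643, 44242)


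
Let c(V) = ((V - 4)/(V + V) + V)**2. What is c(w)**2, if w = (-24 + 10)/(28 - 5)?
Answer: 1095222947841/10750371856 ≈ 101.88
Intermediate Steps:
w = -14/23 ≈ -0.60870
c(V) = (V + (-4 + V)/(2*V))**2 (c(V) = ((-4 + V)/((2*V)) + V)**2 = ((-4 + V)*(1/(2*V)) + V)**2 = ((-4 + V)/(2*V) + V)**2 = (V + (-4 + V)/(2*V))**2)
c(w)**2 = ((-4 - 14/23 + 2*(-14/23)**2)**2/(4*(-14/23)**2))**2 = ((1/4)*(529/196)*(-4 - 14/23 + 2*(196/529))**2)**2 = ((1/4)*(529/196)*(-4 - 14/23 + 392/529)**2)**2 = ((1/4)*(529/196)*(-2046/529)**2)**2 = ((1/4)*(529/196)*(4186116/279841))**2 = (1046529/103684)**2 = 1095222947841/10750371856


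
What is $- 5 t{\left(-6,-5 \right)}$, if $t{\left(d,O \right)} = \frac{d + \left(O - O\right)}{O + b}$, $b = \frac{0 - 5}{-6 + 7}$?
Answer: $-3$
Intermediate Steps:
$b = -5$ ($b = - \frac{5}{1} = \left(-5\right) 1 = -5$)
$t{\left(d,O \right)} = \frac{d}{-5 + O}$ ($t{\left(d,O \right)} = \frac{d + \left(O - O\right)}{O - 5} = \frac{d + 0}{-5 + O} = \frac{d}{-5 + O}$)
$- 5 t{\left(-6,-5 \right)} = - 5 \left(- \frac{6}{-5 - 5}\right) = - 5 \left(- \frac{6}{-10}\right) = - 5 \left(\left(-6\right) \left(- \frac{1}{10}\right)\right) = \left(-5\right) \frac{3}{5} = -3$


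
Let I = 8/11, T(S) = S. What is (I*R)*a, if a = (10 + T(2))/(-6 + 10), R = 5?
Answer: 120/11 ≈ 10.909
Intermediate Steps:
I = 8/11 (I = 8*(1/11) = 8/11 ≈ 0.72727)
a = 3 (a = (10 + 2)/(-6 + 10) = 12/4 = 12*(¼) = 3)
(I*R)*a = ((8/11)*5)*3 = (40/11)*3 = 120/11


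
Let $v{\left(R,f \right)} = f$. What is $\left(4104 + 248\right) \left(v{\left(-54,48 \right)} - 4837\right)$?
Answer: $-20841728$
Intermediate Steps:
$\left(4104 + 248\right) \left(v{\left(-54,48 \right)} - 4837\right) = \left(4104 + 248\right) \left(48 - 4837\right) = 4352 \left(-4789\right) = -20841728$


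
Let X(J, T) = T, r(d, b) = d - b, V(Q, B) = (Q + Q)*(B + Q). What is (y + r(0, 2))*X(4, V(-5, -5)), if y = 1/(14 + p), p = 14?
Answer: -1375/7 ≈ -196.43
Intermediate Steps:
V(Q, B) = 2*Q*(B + Q) (V(Q, B) = (2*Q)*(B + Q) = 2*Q*(B + Q))
y = 1/28 (y = 1/(14 + 14) = 1/28 ≈ 0.035714)
(y + r(0, 2))*X(4, V(-5, -5)) = (1/28 + (0 - 1*2))*(2*(-5)*(-5 - 5)) = (1/28 + (0 - 2))*(2*(-5)*(-10)) = (1/28 - 2)*100 = -55/28*100 = -1375/7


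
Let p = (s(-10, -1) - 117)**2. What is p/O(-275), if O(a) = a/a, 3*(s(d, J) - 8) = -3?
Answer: 12100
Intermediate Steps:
s(d, J) = 7 (s(d, J) = 8 + (1/3)*(-3) = 8 - 1 = 7)
O(a) = 1
p = 12100 (p = (7 - 117)**2 = (-110)**2 = 12100)
p/O(-275) = 12100/1 = 12100*1 = 12100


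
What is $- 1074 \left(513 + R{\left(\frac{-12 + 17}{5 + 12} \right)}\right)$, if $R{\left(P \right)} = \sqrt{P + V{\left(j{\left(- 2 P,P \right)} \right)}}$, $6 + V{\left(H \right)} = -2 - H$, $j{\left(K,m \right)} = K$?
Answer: $-550962 - \frac{11814 i \sqrt{17}}{17} \approx -5.5096 \cdot 10^{5} - 2865.3 i$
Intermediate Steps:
$V{\left(H \right)} = -8 - H$ ($V{\left(H \right)} = -6 - \left(2 + H\right) = -8 - H$)
$R{\left(P \right)} = \sqrt{-8 + 3 P}$ ($R{\left(P \right)} = \sqrt{P - \left(8 - 2 P\right)} = \sqrt{P + \left(-8 + 2 P\right)} = \sqrt{-8 + 3 P}$)
$- 1074 \left(513 + R{\left(\frac{-12 + 17}{5 + 12} \right)}\right) = - 1074 \left(513 + \sqrt{-8 + 3 \frac{-12 + 17}{5 + 12}}\right) = - 1074 \left(513 + \sqrt{-8 + 3 \cdot \frac{5}{17}}\right) = - 1074 \left(513 + \sqrt{-8 + \frac{15}{17}}\right) = - 1074 \left(513 + \sqrt{- \frac{121}{17}}\right) = - 1074 \left(513 + \frac{11 i \sqrt{17}}{17}\right) = -550962 - \frac{11814 i \sqrt{17}}{17}$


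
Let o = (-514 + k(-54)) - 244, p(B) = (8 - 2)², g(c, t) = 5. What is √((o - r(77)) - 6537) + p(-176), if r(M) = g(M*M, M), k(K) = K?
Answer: 36 + I*√7354 ≈ 36.0 + 85.755*I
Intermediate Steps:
r(M) = 5
p(B) = 36 (p(B) = 6² = 36)
o = -812 (o = (-514 - 54) - 244 = -568 - 244 = -812)
√((o - r(77)) - 6537) + p(-176) = √((-812 - 1*5) - 6537) + 36 = √((-812 - 5) - 6537) + 36 = √(-817 - 6537) + 36 = √(-7354) + 36 = I*√7354 + 36 = 36 + I*√7354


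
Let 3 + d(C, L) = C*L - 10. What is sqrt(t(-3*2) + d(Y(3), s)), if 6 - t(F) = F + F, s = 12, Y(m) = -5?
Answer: I*sqrt(55) ≈ 7.4162*I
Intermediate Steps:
t(F) = 6 - 2*F (t(F) = 6 - (F + F) = 6 - 2*F)
d(C, L) = -13 + C*L (d(C, L) = -3 + (C*L - 10) = -3 + (-10 + C*L) = -13 + C*L)
sqrt(t(-3*2) + d(Y(3), s)) = sqrt((6 - (-6)*2) + (-13 - 5*12)) = sqrt((6 - 2*(-6)) + (-13 - 60)) = sqrt((6 + 12) - 73) = sqrt(18 - 73) = sqrt(-55) = I*sqrt(55)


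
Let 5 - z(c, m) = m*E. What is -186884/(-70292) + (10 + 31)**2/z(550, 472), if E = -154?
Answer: 83556826/31156929 ≈ 2.6818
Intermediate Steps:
z(c, m) = 5 + 154*m (z(c, m) = 5 - m*(-154) = 5 - (-154)*m = 5 + 154*m)
-186884/(-70292) + (10 + 31)**2/z(550, 472) = -186884/(-70292) + (10 + 31)**2/(5 + 154*472) = -186884*(-1/70292) + 41**2/(5 + 72688) = 46721/17573 + 1681/72693 = 46721/17573 + 1681*(1/72693) = 46721/17573 + 41/1773 = 83556826/31156929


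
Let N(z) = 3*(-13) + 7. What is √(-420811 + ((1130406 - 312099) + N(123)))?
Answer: 2*√99366 ≈ 630.45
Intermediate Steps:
N(z) = -32 (N(z) = -39 + 7 = -32)
√(-420811 + ((1130406 - 312099) + N(123))) = √(-420811 + ((1130406 - 312099) - 32)) = √(-420811 + (818307 - 32)) = √(-420811 + 818275) = √397464 = 2*√99366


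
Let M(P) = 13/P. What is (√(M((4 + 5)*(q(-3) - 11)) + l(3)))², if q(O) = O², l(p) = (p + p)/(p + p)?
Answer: 5/18 ≈ 0.27778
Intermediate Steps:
l(p) = 1 (l(p) = (2*p)/((2*p)) = (2*p)*(1/(2*p)) = 1)
(√(M((4 + 5)*(q(-3) - 11)) + l(3)))² = (√(13/(((4 + 5)*((-3)² - 11))) + 1))² = (√(13/((9*(9 - 11))) + 1))² = (√(13/((9*(-2))) + 1))² = (√(13/(-18) + 1))² = (√(13*(-1/18) + 1))² = (√(-13/18 + 1))² = (√(5/18))² = (√10/6)² = 5/18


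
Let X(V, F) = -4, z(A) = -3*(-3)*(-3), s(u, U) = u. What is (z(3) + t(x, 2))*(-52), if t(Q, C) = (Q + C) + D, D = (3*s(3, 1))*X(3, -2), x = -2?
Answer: 3276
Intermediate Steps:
z(A) = -27 (z(A) = 9*(-3) = -27)
D = -36 (D = (3*3)*(-4) = 9*(-4) = -36)
t(Q, C) = -36 + C + Q (t(Q, C) = (Q + C) - 36 = (C + Q) - 36 = -36 + C + Q)
(z(3) + t(x, 2))*(-52) = (-27 + (-36 + 2 - 2))*(-52) = (-27 - 36)*(-52) = -63*(-52) = 3276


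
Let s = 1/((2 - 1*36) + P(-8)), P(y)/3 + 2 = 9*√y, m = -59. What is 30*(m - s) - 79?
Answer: -1717571/929 + 405*I*√2/1858 ≈ -1848.8 + 0.30827*I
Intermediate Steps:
P(y) = -6 + 27*√y (P(y) = -6 + 3*(9*√y) = -6 + 27*√y)
s = 1/(-40 + 54*I*√2) (s = 1/((2 - 1*36) + (-6 + 27*√(-8))) = 1/((2 - 36) + (-6 + 27*(2*I*√2))) = 1/(-34 + (-6 + 54*I*√2)) = 1/(-40 + 54*I*√2) ≈ -0.0053821 - 0.010275*I)
30*(m - s) - 79 = 30*(-59 - (-5/929 - 27*I*√2/3716)) - 79 = 30*(-59 + (5/929 + 27*I*√2/3716)) - 79 = 30*(-54806/929 + 27*I*√2/3716) - 79 = (-1644180/929 + 405*I*√2/1858) - 79 = -1717571/929 + 405*I*√2/1858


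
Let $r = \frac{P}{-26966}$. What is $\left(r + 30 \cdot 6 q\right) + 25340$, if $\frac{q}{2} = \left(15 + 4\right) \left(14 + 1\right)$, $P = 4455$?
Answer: $\frac{3450025585}{26966} \approx 1.2794 \cdot 10^{5}$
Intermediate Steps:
$r = - \frac{4455}{26966}$ ($r = \frac{4455}{-26966} = 4455 \left(- \frac{1}{26966}\right) = - \frac{4455}{26966} \approx -0.16521$)
$q = 570$ ($q = 2 \left(15 + 4\right) \left(14 + 1\right) = 2 \cdot 19 \cdot 15 = 2 \cdot 285 = 570$)
$\left(r + 30 \cdot 6 q\right) + 25340 = \left(- \frac{4455}{26966} + 30 \cdot 6 \cdot 570\right) + 25340 = \left(- \frac{4455}{26966} + 180 \cdot 570\right) + 25340 = \left(- \frac{4455}{26966} + 102600\right) + 25340 = \frac{2766707145}{26966} + 25340 = \frac{3450025585}{26966}$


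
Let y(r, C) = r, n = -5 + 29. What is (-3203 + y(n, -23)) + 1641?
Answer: -1538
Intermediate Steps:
n = 24
(-3203 + y(n, -23)) + 1641 = (-3203 + 24) + 1641 = -3179 + 1641 = -1538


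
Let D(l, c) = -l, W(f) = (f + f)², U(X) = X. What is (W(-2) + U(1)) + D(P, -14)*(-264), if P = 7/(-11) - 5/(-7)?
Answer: 263/7 ≈ 37.571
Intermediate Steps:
W(f) = 4*f² (W(f) = (2*f)² = 4*f²)
P = 6/77 (P = 7*(-1/11) - 5*(-⅐) = -7/11 + 5/7 = 6/77 ≈ 0.077922)
(W(-2) + U(1)) + D(P, -14)*(-264) = (4*(-2)² + 1) - 1*6/77*(-264) = (4*4 + 1) - 6/77*(-264) = (16 + 1) + 144/7 = 17 + 144/7 = 263/7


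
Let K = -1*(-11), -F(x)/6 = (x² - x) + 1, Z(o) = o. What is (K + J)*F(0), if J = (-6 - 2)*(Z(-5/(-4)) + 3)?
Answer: 138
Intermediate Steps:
F(x) = -6 - 6*x² + 6*x (F(x) = -6*((x² - x) + 1) = -6*(1 + x² - x) = -6 - 6*x² + 6*x)
K = 11
J = -34 (J = (-6 - 2)*(-5/(-4) + 3) = -8*(-5*(-¼) + 3) = -8*(5/4 + 3) = -8*17/4 = -34)
(K + J)*F(0) = (11 - 34)*(-6 - 6*0² + 6*0) = -23*(-6 - 6*0 + 0) = -23*(-6 + 0 + 0) = -23*(-6) = 138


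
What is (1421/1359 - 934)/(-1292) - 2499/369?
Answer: -435551623/71988948 ≈ -6.0503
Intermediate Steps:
(1421/1359 - 934)/(-1292) - 2499/369 = (1421*(1/1359) - 934)*(-1/1292) - 2499*1/369 = (1421/1359 - 934)*(-1/1292) - 833/123 = -1267885/1359*(-1/1292) - 833/123 = 1267885/1755828 - 833/123 = -435551623/71988948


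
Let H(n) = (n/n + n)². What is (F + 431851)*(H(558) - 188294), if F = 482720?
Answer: 113577828777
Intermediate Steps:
H(n) = (1 + n)²
(F + 431851)*(H(558) - 188294) = (482720 + 431851)*((1 + 558)² - 188294) = 914571*(559² - 188294) = 914571*(312481 - 188294) = 914571*124187 = 113577828777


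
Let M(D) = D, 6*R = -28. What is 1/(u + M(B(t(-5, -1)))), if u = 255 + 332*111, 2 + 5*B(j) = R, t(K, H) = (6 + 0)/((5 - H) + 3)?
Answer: 3/111317 ≈ 2.6950e-5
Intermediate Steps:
t(K, H) = 6/(8 - H)
R = -14/3 (R = (1/6)*(-28) = -14/3 ≈ -4.6667)
B(j) = -4/3 (B(j) = -2/5 + (1/5)*(-14/3) = -2/5 - 14/15 = -4/3)
u = 37107 (u = 255 + 36852 = 37107)
1/(u + M(B(t(-5, -1)))) = 1/(37107 - 4/3) = 1/(111317/3) = 3/111317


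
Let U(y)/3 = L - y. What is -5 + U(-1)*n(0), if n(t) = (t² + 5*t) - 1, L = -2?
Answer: -2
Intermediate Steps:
U(y) = -6 - 3*y (U(y) = 3*(-2 - y) = -6 - 3*y)
n(t) = -1 + t² + 5*t
-5 + U(-1)*n(0) = -5 + (-6 - 3*(-1))*(-1 + 0² + 5*0) = -5 + (-6 + 3)*(-1 + 0 + 0) = -5 - 3*(-1) = -5 + 3 = -2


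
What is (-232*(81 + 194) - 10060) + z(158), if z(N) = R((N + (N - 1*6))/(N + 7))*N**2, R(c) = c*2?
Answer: 658156/33 ≈ 19944.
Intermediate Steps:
R(c) = 2*c
z(N) = 2*N**2*(-6 + 2*N)/(7 + N) (z(N) = (2*((N + (N - 1*6))/(N + 7)))*N**2 = (2*((N + (N - 6))/(7 + N)))*N**2 = (2*((N + (-6 + N))/(7 + N)))*N**2 = (2*((-6 + 2*N)/(7 + N)))*N**2 = (2*(-6 + 2*N)/(7 + N))*N**2 = 2*N**2*(-6 + 2*N)/(7 + N))
(-232*(81 + 194) - 10060) + z(158) = (-232*(81 + 194) - 10060) + 4*158**2*(-3 + 158)/(7 + 158) = (-232*275 - 10060) + 4*24964*155/165 = (-63800 - 10060) + 4*24964*(1/165)*155 = -73860 + 3095536/33 = 658156/33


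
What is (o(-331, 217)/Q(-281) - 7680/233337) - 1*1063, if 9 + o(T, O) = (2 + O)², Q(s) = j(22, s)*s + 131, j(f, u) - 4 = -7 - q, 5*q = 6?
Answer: -130853129783/127479781 ≈ -1026.5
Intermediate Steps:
q = 6/5 (q = (⅕)*6 = 6/5 ≈ 1.2000)
j(f, u) = -21/5 (j(f, u) = 4 + (-7 - 1*6/5) = 4 + (-7 - 6/5) = 4 - 41/5 = -21/5)
Q(s) = 131 - 21*s/5 (Q(s) = -21*s/5 + 131 = 131 - 21*s/5)
o(T, O) = -9 + (2 + O)²
(o(-331, 217)/Q(-281) - 7680/233337) - 1*1063 = ((-9 + (2 + 217)²)/(131 - 21/5*(-281)) - 7680/233337) - 1*1063 = ((-9 + 219²)/(131 + 5901/5) - 7680*1/233337) - 1063 = ((-9 + 47961)/(6556/5) - 2560/77779) - 1063 = (47952*(5/6556) - 2560/77779) - 1063 = (59940/1639 - 2560/77779) - 1063 = 4657877420/127479781 - 1063 = -130853129783/127479781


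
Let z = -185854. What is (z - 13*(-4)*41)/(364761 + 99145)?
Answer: -91861/231953 ≈ -0.39603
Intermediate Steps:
(z - 13*(-4)*41)/(364761 + 99145) = (-185854 - 13*(-4)*41)/(364761 + 99145) = (-185854 + 52*41)/463906 = (-185854 + 2132)*(1/463906) = -183722*1/463906 = -91861/231953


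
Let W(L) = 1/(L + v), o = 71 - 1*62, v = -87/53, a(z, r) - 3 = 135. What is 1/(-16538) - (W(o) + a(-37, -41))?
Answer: -222738016/1612455 ≈ -138.14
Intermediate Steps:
a(z, r) = 138 (a(z, r) = 3 + 135 = 138)
v = -87/53 (v = -87*1/53 = -87/53 ≈ -1.6415)
o = 9 (o = 71 - 62 = 9)
W(L) = 1/(-87/53 + L) (W(L) = 1/(L - 87/53) = 1/(-87/53 + L))
1/(-16538) - (W(o) + a(-37, -41)) = 1/(-16538) - (53/(-87 + 53*9) + 138) = -1/16538 - (53/(-87 + 477) + 138) = -1/16538 - (53/390 + 138) = -1/16538 - 1*53873/390 = -1/16538 - 53873/390 = -222738016/1612455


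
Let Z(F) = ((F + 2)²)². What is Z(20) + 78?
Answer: 234334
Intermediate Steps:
Z(F) = (2 + F)⁴ (Z(F) = ((2 + F)²)² = (2 + F)⁴)
Z(20) + 78 = (2 + 20)⁴ + 78 = 22⁴ + 78 = 234256 + 78 = 234334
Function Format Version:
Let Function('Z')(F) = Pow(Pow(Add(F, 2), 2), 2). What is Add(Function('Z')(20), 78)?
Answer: 234334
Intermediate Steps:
Function('Z')(F) = Pow(Add(2, F), 4) (Function('Z')(F) = Pow(Pow(Add(2, F), 2), 2) = Pow(Add(2, F), 4))
Add(Function('Z')(20), 78) = Add(Pow(Add(2, 20), 4), 78) = Add(Pow(22, 4), 78) = Add(234256, 78) = 234334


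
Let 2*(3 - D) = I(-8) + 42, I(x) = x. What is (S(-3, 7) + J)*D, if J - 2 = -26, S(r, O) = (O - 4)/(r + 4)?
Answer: 294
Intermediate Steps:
S(r, O) = (-4 + O)/(4 + r)
J = -24 (J = 2 - 26 = -24)
D = -14 (D = 3 - (-8 + 42)/2 = 3 - ½*34 = 3 - 17 = -14)
(S(-3, 7) + J)*D = ((-4 + 7)/(4 - 3) - 24)*(-14) = (3/1 - 24)*(-14) = (1*3 - 24)*(-14) = (3 - 24)*(-14) = -21*(-14) = 294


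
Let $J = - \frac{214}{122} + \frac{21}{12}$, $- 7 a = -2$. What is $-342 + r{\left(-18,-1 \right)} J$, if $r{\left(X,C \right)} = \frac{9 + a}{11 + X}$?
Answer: $- \frac{4088887}{11956} \approx -341.99$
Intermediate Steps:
$a = \frac{2}{7}$ ($a = \left(- \frac{1}{7}\right) \left(-2\right) = \frac{2}{7} \approx 0.28571$)
$J = - \frac{1}{244}$ ($J = \left(-214\right) \frac{1}{122} + 21 \cdot \frac{1}{12} = - \frac{107}{61} + \frac{7}{4} = - \frac{1}{244} \approx -0.0040984$)
$r{\left(X,C \right)} = \frac{65}{7 \left(11 + X\right)}$ ($r{\left(X,C \right)} = \frac{9 + \frac{2}{7}}{11 + X} = \frac{65}{7 \left(11 + X\right)}$)
$-342 + r{\left(-18,-1 \right)} J = -342 + \frac{65}{7 \left(11 - 18\right)} \left(- \frac{1}{244}\right) = -342 + \frac{65}{7 \left(-7\right)} \left(- \frac{1}{244}\right) = -342 + \frac{65}{7} \left(- \frac{1}{7}\right) \left(- \frac{1}{244}\right) = -342 - - \frac{65}{11956} = -342 + \frac{65}{11956} = - \frac{4088887}{11956}$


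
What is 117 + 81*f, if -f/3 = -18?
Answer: 4491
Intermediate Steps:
f = 54 (f = -3*(-18) = 54)
117 + 81*f = 117 + 81*54 = 117 + 4374 = 4491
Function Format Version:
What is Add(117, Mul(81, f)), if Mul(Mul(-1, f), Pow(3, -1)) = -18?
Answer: 4491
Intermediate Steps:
f = 54 (f = Mul(-3, -18) = 54)
Add(117, Mul(81, f)) = Add(117, Mul(81, 54)) = Add(117, 4374) = 4491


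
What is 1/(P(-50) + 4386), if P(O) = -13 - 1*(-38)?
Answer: 1/4411 ≈ 0.00022671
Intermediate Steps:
P(O) = 25 (P(O) = -13 + 38 = 25)
1/(P(-50) + 4386) = 1/(25 + 4386) = 1/4411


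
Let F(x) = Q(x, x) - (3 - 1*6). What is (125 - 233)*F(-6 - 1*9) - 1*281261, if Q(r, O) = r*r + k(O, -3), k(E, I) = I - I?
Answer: -305885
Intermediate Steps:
k(E, I) = 0
Q(r, O) = r² (Q(r, O) = r*r + 0 = r² + 0 = r²)
F(x) = 3 + x² (F(x) = x² - (3 - 1*6) = x² - (3 - 6) = x² - 1*(-3) = x² + 3 = 3 + x²)
(125 - 233)*F(-6 - 1*9) - 1*281261 = (125 - 233)*(3 + (-6 - 1*9)²) - 1*281261 = -108*(3 + (-6 - 9)²) - 281261 = -108*(3 + (-15)²) - 281261 = -108*(3 + 225) - 281261 = -108*228 - 281261 = -24624 - 281261 = -305885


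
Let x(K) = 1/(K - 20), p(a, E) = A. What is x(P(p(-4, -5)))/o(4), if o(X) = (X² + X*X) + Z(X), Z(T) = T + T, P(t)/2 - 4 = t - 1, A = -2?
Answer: -1/720 ≈ -0.0013889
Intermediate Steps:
p(a, E) = -2
P(t) = 6 + 2*t (P(t) = 8 + 2*(t - 1) = 8 + 2*(-1 + t) = 8 + (-2 + 2*t) = 6 + 2*t)
Z(T) = 2*T
o(X) = 2*X + 2*X² (o(X) = (X² + X*X) + 2*X = (X² + X²) + 2*X = 2*X² + 2*X = 2*X + 2*X²)
x(K) = 1/(-20 + K)
x(P(p(-4, -5)))/o(4) = 1/((-20 + (6 + 2*(-2)))*((2*4*(1 + 4)))) = 1/((-20 + (6 - 4))*((2*4*5))) = 1/((-20 + 2)*40) = (1/40)/(-18) = -1/18*1/40 = -1/720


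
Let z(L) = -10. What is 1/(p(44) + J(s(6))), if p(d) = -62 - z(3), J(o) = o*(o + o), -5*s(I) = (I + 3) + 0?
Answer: -25/1138 ≈ -0.021968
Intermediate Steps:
s(I) = -⅗ - I/5 (s(I) = -((I + 3) + 0)/5 = -((3 + I) + 0)/5 = -(3 + I)/5 = -⅗ - I/5)
J(o) = 2*o² (J(o) = o*(2*o) = 2*o²)
p(d) = -52 (p(d) = -62 - 1*(-10) = -62 + 10 = -52)
1/(p(44) + J(s(6))) = 1/(-52 + 2*(-⅗ - ⅕*6)²) = 1/(-52 + 2*(-⅗ - 6/5)²) = 1/(-52 + 2*(-9/5)²) = 1/(-52 + 2*(81/25)) = 1/(-52 + 162/25) = 1/(-1138/25) = -25/1138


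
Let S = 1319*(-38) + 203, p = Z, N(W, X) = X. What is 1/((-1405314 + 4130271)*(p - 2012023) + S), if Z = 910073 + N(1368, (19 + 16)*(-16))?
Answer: -1/3004292391989 ≈ -3.3286e-13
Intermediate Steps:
Z = 909513 (Z = 910073 + (19 + 16)*(-16) = 910073 + 35*(-16) = 910073 - 560 = 909513)
p = 909513
S = -49919 (S = -50122 + 203 = -49919)
1/((-1405314 + 4130271)*(p - 2012023) + S) = 1/((-1405314 + 4130271)*(909513 - 2012023) - 49919) = 1/(2724957*(-1102510) - 49919) = 1/(-3004292342070 - 49919) = 1/(-3004292391989) = -1/3004292391989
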